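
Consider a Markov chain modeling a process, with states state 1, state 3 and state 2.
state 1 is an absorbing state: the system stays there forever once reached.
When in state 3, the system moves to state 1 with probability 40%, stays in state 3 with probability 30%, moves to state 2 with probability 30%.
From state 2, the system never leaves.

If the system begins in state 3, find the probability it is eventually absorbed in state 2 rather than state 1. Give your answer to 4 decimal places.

Let h(s) be the probability of absorption at state 2 starting from transient state s. Then h(state 2) = 1 and h(state 1) = 0. By first-step analysis:
h(state 3) = 0.4·0 + 0.3·h(state 3) + 0.3·1
Solving: h(state 3) = 0.4286.
Starting from state 3, the probability is 0.4286.

0.4286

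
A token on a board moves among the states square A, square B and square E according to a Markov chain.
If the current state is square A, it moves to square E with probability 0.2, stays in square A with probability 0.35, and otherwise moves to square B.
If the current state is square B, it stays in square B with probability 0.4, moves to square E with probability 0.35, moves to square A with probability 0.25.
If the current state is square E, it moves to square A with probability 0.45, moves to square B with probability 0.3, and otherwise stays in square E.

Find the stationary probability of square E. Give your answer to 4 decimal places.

0.2721

Let the stationary distribution be π with π = πP and π_1 + π_2 + π_3 = 1.
π_1 = 0.35·π_1 + 0.25·π_2 + 0.45·π_3
π_2 = 0.45·π_1 + 0.4·π_2 + 0.3·π_3
Solving with the normalization constraint gives π = (0.3382, 0.3897, 0.2721).
So the stationary probability of square E is 0.2721.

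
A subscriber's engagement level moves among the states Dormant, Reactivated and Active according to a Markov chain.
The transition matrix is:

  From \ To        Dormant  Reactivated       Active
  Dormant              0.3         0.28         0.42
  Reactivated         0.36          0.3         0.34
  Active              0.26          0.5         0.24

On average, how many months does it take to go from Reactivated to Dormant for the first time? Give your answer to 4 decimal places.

3.0387

Let t(s) be the expected number of months to first reach Dormant from state s, with t(Dormant) = 0. Conditioning on the first month:
t(Reactivated) = 1 + 0.3·t(Reactivated) + 0.34·t(Active)
t(Active) = 1 + 0.5·t(Reactivated) + 0.24·t(Active)
Solving: t(Reactivated) = 3.0387, t(Active) = 3.3149.
Expected months from Reactivated to Dormant: 3.0387.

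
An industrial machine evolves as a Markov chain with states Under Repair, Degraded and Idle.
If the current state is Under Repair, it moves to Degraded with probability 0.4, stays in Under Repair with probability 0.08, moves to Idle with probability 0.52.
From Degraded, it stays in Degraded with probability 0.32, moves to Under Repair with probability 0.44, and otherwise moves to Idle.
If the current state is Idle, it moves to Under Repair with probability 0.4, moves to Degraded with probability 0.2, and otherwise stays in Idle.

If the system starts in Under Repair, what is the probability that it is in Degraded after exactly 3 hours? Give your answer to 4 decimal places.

Propagate the distribution vector 3 hours from Under Repair.
After 0 hours: (1.0000, 0.0000, 0.0000)
After 1 hour: (0.0800, 0.4000, 0.5200)
After 2 hours: (0.3904, 0.2640, 0.3456)
After 3 hours: (0.2856, 0.3098, 0.4046)
P(in Degraded after 3 hours) = 0.3098

0.3098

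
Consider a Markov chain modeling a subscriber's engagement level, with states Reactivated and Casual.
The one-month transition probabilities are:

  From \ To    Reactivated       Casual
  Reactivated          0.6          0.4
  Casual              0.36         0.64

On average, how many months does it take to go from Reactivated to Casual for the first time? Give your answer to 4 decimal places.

2.5000

Let t(s) be the expected number of months to first reach Casual from state s, with t(Casual) = 0. Conditioning on the first month:
t(Reactivated) = 1 + 0.6·t(Reactivated)
Solving: t(Reactivated) = 2.5000.
Expected months from Reactivated to Casual: 2.5000.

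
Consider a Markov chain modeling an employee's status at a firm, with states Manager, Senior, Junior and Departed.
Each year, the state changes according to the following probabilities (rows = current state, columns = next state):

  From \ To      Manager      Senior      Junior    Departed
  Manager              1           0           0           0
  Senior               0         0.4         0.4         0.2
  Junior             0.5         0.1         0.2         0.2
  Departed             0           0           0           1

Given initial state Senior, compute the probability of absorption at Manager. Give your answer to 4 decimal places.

0.4545

Let h(s) be the probability of absorption at Manager starting from transient state s. Then h(Manager) = 1 and h(Departed) = 0. By first-step analysis:
h(Senior) = 0.4·h(Senior) + 0.4·h(Junior) + 0.2·0
h(Junior) = 0.5·1 + 0.1·h(Senior) + 0.2·h(Junior) + 0.2·0
Solving: h(Senior) = 0.4545, h(Junior) = 0.6818.
Starting from Senior, the probability is 0.4545.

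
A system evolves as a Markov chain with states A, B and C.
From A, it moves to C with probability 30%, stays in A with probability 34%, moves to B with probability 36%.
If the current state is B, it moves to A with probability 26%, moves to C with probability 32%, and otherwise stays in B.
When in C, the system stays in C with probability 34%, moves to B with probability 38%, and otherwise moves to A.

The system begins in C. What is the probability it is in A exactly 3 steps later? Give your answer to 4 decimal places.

Propagate the distribution vector 3 steps from C.
After 0 steps: (0.0000, 0.0000, 1.0000)
After 1 step: (0.2800, 0.3800, 0.3400)
After 2 steps: (0.2892, 0.3896, 0.3212)
After 3 steps: (0.2896, 0.3898, 0.3206)
P(in A after 3 steps) = 0.2896

0.2896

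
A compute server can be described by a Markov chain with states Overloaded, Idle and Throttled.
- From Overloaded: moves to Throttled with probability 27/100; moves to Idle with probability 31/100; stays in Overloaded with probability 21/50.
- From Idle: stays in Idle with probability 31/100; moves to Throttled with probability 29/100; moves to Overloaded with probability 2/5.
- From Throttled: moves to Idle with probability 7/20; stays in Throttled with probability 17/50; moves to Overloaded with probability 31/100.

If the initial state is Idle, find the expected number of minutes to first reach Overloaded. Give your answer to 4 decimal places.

Let t(s) be the expected number of minutes to first reach Overloaded from state s, with t(Overloaded) = 0. Conditioning on the first minute:
t(Idle) = 1 + 0.31·t(Idle) + 0.29·t(Throttled)
t(Throttled) = 1 + 0.35·t(Idle) + 0.34·t(Throttled)
Solving: t(Idle) = 2.6844, t(Throttled) = 2.9387.
Expected minutes from Idle to Overloaded: 2.6844.

2.6844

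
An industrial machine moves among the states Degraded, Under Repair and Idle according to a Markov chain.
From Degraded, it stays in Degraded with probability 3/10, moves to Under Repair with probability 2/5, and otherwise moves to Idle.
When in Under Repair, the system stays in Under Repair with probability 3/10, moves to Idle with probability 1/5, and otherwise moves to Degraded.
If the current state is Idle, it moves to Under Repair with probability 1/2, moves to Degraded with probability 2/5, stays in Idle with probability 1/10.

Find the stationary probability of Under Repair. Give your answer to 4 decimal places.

0.3835

Let the stationary distribution be π with π = πP and π_1 + π_2 + π_3 = 1.
π_1 = 0.3·π_1 + 0.5·π_2 + 0.4·π_3
π_2 = 0.4·π_1 + 0.3·π_2 + 0.5·π_3
Solving with the normalization constraint gives π = (0.3985, 0.3835, 0.2180).
So the stationary probability of Under Repair is 0.3835.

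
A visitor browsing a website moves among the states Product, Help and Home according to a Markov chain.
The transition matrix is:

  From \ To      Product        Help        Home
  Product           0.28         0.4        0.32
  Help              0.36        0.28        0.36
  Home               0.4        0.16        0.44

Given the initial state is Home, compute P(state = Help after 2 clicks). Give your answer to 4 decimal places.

0.2752

Sum over the intermediate state after 1 click:
P = P(Home→Product)·P(Product→Help) + P(Home→Help)·P(Help→Help) + P(Home→Home)·P(Home→Help)
  = 0.4×0.4 + 0.16×0.28 + 0.44×0.16
  = 0.1600 + 0.0448 + 0.0704 = 0.2752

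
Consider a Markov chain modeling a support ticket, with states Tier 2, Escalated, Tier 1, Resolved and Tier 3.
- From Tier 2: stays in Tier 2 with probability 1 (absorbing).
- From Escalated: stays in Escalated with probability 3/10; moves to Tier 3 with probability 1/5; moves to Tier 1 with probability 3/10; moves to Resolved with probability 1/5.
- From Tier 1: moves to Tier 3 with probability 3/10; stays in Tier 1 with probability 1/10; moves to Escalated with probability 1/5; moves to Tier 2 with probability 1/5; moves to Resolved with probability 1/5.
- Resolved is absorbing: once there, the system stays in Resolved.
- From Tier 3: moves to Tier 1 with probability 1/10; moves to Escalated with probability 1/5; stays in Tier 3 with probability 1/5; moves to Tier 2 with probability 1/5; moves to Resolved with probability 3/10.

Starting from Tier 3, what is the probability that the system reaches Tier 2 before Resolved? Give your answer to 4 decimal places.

Let h(s) be the probability of absorption at Tier 2 starting from transient state s. Then h(Tier 2) = 1 and h(Resolved) = 0. By first-step analysis:
h(Escalated) = 0.3·h(Escalated) + 0.3·h(Tier 1) + 0.2·0 + 0.2·h(Tier 3)
h(Tier 1) = 0.2·1 + 0.2·h(Escalated) + 0.1·h(Tier 1) + 0.2·0 + 0.3·h(Tier 3)
h(Tier 3) = 0.2·1 + 0.2·h(Escalated) + 0.1·h(Tier 1) + 0.3·0 + 0.2·h(Tier 3)
Solving: h(Escalated) = 0.2812, h(Tier 1) = 0.4085, h(Tier 3) = 0.3714.
Starting from Tier 3, the probability is 0.3714.

0.3714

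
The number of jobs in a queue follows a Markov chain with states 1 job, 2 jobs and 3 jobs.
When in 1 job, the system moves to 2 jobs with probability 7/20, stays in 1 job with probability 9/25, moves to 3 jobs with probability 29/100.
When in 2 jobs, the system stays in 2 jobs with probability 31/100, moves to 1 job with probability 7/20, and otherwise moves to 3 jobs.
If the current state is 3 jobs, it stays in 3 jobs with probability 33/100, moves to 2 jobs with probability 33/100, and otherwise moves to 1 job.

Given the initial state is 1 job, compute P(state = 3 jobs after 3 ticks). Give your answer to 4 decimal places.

0.3193

Propagate the distribution vector 3 ticks from 1 job.
After 0 ticks: (1.0000, 0.0000, 0.0000)
After 1 tick: (0.3600, 0.3500, 0.2900)
After 2 ticks: (0.3507, 0.3302, 0.3191)
After 3 ticks: (0.3503, 0.3304, 0.3193)
P(in 3 jobs after 3 ticks) = 0.3193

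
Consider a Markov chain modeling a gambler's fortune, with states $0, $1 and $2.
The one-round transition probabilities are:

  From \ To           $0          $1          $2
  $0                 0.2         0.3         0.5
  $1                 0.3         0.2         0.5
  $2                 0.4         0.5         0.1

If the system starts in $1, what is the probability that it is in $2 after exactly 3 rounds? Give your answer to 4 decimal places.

0.3800

Propagate the distribution vector 3 rounds from $1.
After 0 rounds: (0.0000, 1.0000, 0.0000)
After 1 round: (0.3000, 0.2000, 0.5000)
After 2 rounds: (0.3200, 0.3800, 0.3000)
After 3 rounds: (0.2980, 0.3220, 0.3800)
P(in $2 after 3 rounds) = 0.3800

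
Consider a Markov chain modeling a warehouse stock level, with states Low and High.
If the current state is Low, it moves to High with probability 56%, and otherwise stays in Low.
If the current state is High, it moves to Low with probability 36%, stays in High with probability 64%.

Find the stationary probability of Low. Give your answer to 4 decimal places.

0.3913

Let the stationary distribution be π with π = πP and π_1 + π_2 = 1.
π_1 = 0.44·π_1 + 0.36·π_2
Solving with the normalization constraint gives π = (0.3913, 0.6087).
So the stationary probability of Low is 0.3913.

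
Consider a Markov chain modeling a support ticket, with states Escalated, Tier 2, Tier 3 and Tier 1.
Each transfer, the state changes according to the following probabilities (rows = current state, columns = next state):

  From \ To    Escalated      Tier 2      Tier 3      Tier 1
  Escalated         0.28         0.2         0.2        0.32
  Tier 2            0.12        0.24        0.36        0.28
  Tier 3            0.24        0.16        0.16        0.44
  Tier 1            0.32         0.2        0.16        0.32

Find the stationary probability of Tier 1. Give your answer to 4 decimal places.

Let the stationary distribution be π with π = πP and π_1 + π_2 + π_3 + π_4 = 1.
π_1 = 0.28·π_1 + 0.12·π_2 + 0.24·π_3 + 0.32·π_4
π_2 = 0.2·π_1 + 0.24·π_2 + 0.16·π_3 + 0.2·π_4
π_3 = 0.2·π_1 + 0.36·π_2 + 0.16·π_3 + 0.16·π_4
Solving with the normalization constraint gives π = (0.2532, 0.1996, 0.2100, 0.3372).
So the stationary probability of Tier 1 is 0.3372.

0.3372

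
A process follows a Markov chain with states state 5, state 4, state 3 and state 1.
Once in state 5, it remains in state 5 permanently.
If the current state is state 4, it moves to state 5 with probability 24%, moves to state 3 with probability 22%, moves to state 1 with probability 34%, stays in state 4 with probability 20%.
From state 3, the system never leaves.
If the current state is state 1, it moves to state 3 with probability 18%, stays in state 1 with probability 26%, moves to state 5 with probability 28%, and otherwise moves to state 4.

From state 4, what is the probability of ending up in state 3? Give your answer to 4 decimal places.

Let h(s) be the probability of absorption at state 3 starting from transient state s. Then h(state 3) = 1 and h(state 5) = 0. By first-step analysis:
h(state 4) = 0.24·0 + 0.2·h(state 4) + 0.22·1 + 0.34·h(state 1)
h(state 1) = 0.28·0 + 0.28·h(state 4) + 0.18·1 + 0.26·h(state 1)
Solving: h(state 4) = 0.4509, h(state 1) = 0.4138.
Starting from state 4, the probability is 0.4509.

0.4509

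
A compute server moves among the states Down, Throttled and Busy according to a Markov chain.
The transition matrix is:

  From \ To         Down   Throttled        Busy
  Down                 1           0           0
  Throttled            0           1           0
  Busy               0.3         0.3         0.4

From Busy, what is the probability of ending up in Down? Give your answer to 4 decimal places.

0.5000

Let h(s) be the probability of absorption at Down starting from transient state s. Then h(Down) = 1 and h(Throttled) = 0. By first-step analysis:
h(Busy) = 0.3·1 + 0.3·0 + 0.4·h(Busy)
Solving: h(Busy) = 0.5000.
Starting from Busy, the probability is 0.5000.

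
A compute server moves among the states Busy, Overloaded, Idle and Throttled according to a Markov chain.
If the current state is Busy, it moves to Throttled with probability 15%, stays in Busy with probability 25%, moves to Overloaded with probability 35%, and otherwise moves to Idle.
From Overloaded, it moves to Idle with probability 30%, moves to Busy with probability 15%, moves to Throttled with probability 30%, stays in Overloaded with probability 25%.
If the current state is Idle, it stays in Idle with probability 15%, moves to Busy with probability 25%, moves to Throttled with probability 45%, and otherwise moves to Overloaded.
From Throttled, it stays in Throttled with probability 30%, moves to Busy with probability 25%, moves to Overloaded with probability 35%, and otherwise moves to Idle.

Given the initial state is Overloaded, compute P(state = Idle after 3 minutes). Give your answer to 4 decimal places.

0.1961

Propagate the distribution vector 3 minutes from Overloaded.
After 0 minutes: (0.0000, 1.0000, 0.0000, 0.0000)
After 1 minute: (0.1500, 0.2500, 0.3000, 0.3000)
After 2 minutes: (0.2250, 0.2650, 0.1875, 0.3225)
After 3 minutes: (0.2235, 0.2860, 0.1961, 0.2944)
P(in Idle after 3 minutes) = 0.1961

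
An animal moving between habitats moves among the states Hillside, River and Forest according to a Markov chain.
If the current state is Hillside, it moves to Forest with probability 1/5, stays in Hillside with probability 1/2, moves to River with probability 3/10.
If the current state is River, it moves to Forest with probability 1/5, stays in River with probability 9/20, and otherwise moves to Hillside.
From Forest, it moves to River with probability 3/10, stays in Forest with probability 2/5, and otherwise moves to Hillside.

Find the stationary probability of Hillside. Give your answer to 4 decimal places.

Let the stationary distribution be π with π = πP and π_1 + π_2 + π_3 = 1.
π_1 = 0.5·π_1 + 0.35·π_2 + 0.3·π_3
π_2 = 0.3·π_1 + 0.45·π_2 + 0.3·π_3
Solving with the normalization constraint gives π = (0.3971, 0.3529, 0.2500).
So the stationary probability of Hillside is 0.3971.

0.3971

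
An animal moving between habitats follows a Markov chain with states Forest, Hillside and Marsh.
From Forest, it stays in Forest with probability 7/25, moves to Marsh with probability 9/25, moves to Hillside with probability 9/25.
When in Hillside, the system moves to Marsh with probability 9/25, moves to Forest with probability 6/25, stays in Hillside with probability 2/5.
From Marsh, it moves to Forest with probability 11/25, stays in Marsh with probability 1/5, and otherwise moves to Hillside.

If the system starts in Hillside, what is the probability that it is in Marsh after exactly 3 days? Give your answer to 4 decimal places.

0.3116

Propagate the distribution vector 3 days from Hillside.
After 0 days: (0.0000, 1.0000, 0.0000)
After 1 day: (0.2400, 0.4000, 0.3600)
After 2 days: (0.3216, 0.3760, 0.3024)
After 3 days: (0.3133, 0.3750, 0.3116)
P(in Marsh after 3 days) = 0.3116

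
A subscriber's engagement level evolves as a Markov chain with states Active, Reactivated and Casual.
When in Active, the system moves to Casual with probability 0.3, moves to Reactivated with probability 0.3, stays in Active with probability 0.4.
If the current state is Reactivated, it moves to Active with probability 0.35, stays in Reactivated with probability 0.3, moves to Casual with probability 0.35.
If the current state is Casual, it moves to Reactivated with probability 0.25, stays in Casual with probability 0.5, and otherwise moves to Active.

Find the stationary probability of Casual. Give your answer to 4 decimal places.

0.3925

Let the stationary distribution be π with π = πP and π_1 + π_2 + π_3 = 1.
π_1 = 0.4·π_1 + 0.35·π_2 + 0.25·π_3
π_2 = 0.3·π_1 + 0.3·π_2 + 0.25·π_3
Solving with the normalization constraint gives π = (0.3271, 0.2804, 0.3925).
So the stationary probability of Casual is 0.3925.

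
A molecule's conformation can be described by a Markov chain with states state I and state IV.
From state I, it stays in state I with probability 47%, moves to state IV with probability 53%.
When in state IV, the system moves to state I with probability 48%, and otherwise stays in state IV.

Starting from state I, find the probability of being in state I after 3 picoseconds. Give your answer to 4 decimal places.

0.4752

Propagate the distribution vector 3 picoseconds from state I.
After 0 picoseconds: (1.0000, 0.0000)
After 1 picosecond: (0.4700, 0.5300)
After 2 picoseconds: (0.4753, 0.5247)
After 3 picoseconds: (0.4752, 0.5248)
P(in state I after 3 picoseconds) = 0.4752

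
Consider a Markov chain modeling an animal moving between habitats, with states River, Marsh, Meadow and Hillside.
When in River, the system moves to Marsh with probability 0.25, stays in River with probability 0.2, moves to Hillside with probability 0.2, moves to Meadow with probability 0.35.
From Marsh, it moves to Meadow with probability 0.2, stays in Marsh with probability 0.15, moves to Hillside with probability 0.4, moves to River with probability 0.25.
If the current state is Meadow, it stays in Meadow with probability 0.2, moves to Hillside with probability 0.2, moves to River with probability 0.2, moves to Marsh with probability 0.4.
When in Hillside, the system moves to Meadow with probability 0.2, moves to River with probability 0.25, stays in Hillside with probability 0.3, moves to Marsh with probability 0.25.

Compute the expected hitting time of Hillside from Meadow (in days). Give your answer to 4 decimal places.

3.8633

Let t(s) be the expected number of days to first reach Hillside from state s, with t(Hillside) = 0. Conditioning on the first day:
t(River) = 1 + 0.2·t(River) + 0.25·t(Marsh) + 0.35·t(Meadow)
t(Marsh) = 1 + 0.25·t(River) + 0.15·t(Marsh) + 0.2·t(Meadow)
t(Meadow) = 1 + 0.2·t(River) + 0.4·t(Marsh) + 0.2·t(Meadow)
Solving: t(River) = 3.9555, t(Marsh) = 3.2488, t(Meadow) = 3.8633.
Expected days from Meadow to Hillside: 3.8633.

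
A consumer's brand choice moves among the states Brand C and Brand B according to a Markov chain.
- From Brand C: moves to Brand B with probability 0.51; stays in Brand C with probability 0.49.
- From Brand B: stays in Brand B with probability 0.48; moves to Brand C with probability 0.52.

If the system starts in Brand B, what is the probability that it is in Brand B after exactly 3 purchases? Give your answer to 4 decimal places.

Propagate the distribution vector 3 purchases from Brand B.
After 0 purchases: (0.0000, 1.0000)
After 1 purchase: (0.5200, 0.4800)
After 2 purchases: (0.5044, 0.4956)
After 3 purchases: (0.5049, 0.4951)
P(in Brand B after 3 purchases) = 0.4951

0.4951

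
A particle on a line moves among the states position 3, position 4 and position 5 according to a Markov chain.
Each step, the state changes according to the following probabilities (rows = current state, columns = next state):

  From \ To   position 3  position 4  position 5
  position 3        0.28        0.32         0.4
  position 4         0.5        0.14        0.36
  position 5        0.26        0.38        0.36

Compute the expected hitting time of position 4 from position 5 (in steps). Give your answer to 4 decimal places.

Let t(s) be the expected number of steps to first reach position 4 from state s, with t(position 4) = 0. Conditioning on the first step:
t(position 3) = 1 + 0.28·t(position 3) + 0.4·t(position 5)
t(position 5) = 1 + 0.26·t(position 3) + 0.36·t(position 5)
Solving: t(position 3) = 2.9148, t(position 5) = 2.7466.
Expected steps from position 5 to position 4: 2.7466.

2.7466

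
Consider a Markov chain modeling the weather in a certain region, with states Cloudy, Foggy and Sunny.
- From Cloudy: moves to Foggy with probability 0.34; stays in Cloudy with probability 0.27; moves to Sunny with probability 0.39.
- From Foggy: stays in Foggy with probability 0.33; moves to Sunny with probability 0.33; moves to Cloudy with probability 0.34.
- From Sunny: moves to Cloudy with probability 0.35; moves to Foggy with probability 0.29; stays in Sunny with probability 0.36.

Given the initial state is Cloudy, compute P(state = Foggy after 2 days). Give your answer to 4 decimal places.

0.3171

Sum over the intermediate state after 1 day:
P = P(Cloudy→Cloudy)·P(Cloudy→Foggy) + P(Cloudy→Foggy)·P(Foggy→Foggy) + P(Cloudy→Sunny)·P(Sunny→Foggy)
  = 0.27×0.34 + 0.34×0.33 + 0.39×0.29
  = 0.0918 + 0.1122 + 0.1131 = 0.3171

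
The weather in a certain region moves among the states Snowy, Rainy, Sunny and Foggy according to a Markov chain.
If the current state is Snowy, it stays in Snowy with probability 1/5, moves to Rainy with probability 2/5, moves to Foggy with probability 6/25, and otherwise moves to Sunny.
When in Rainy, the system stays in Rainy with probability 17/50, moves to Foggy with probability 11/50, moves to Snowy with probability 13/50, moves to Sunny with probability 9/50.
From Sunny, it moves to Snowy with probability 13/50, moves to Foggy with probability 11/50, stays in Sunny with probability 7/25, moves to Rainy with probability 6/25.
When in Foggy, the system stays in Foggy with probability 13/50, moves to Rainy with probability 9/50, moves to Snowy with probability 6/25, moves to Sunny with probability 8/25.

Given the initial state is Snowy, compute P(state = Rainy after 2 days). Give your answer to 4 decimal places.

Propagate the distribution vector 2 days from Snowy.
After 0 days: (1.0000, 0.0000, 0.0000, 0.0000)
After 1 day: (0.2000, 0.4000, 0.1600, 0.2400)
After 2 days: (0.2432, 0.2976, 0.2256, 0.2336)
P(in Rainy after 2 days) = 0.2976

0.2976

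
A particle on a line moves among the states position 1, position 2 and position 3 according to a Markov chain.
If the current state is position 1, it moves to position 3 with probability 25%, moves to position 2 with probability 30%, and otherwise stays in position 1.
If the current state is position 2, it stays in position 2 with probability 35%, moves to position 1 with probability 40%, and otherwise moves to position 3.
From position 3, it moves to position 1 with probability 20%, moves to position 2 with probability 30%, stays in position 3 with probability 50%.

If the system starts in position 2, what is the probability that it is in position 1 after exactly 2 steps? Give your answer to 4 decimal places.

0.3700

Sum over the intermediate state after 1 step:
P = P(position 2→position 1)·P(position 1→position 1) + P(position 2→position 2)·P(position 2→position 1) + P(position 2→position 3)·P(position 3→position 1)
  = 0.4×0.45 + 0.35×0.4 + 0.25×0.2
  = 0.1800 + 0.1400 + 0.0500 = 0.3700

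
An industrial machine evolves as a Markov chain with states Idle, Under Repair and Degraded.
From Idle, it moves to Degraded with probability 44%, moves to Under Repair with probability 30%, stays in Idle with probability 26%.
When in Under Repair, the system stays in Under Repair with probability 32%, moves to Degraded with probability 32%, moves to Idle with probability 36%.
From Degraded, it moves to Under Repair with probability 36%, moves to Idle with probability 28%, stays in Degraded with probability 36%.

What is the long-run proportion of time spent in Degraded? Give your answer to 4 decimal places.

0.3709

Let the stationary distribution be π with π = πP and π_1 + π_2 + π_3 = 1.
π_1 = 0.26·π_1 + 0.36·π_2 + 0.28·π_3
π_2 = 0.3·π_1 + 0.32·π_2 + 0.36·π_3
Solving with the normalization constraint gives π = (0.3003, 0.3288, 0.3709).
So the stationary probability of Degraded is 0.3709.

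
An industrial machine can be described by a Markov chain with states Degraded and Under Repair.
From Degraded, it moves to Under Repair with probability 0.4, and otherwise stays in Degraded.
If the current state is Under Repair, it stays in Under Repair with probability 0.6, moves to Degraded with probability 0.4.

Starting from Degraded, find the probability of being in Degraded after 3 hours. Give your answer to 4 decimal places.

Propagate the distribution vector 3 hours from Degraded.
After 0 hours: (1.0000, 0.0000)
After 1 hour: (0.6000, 0.4000)
After 2 hours: (0.5200, 0.4800)
After 3 hours: (0.5040, 0.4960)
P(in Degraded after 3 hours) = 0.5040

0.5040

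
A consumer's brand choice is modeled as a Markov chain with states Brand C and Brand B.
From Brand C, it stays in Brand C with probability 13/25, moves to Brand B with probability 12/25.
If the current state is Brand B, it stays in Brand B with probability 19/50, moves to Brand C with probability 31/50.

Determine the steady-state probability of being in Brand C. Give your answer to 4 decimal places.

Let the stationary distribution be π with π = πP and π_1 + π_2 = 1.
π_1 = 0.52·π_1 + 0.62·π_2
Solving with the normalization constraint gives π = (0.5636, 0.4364).
So the stationary probability of Brand C is 0.5636.

0.5636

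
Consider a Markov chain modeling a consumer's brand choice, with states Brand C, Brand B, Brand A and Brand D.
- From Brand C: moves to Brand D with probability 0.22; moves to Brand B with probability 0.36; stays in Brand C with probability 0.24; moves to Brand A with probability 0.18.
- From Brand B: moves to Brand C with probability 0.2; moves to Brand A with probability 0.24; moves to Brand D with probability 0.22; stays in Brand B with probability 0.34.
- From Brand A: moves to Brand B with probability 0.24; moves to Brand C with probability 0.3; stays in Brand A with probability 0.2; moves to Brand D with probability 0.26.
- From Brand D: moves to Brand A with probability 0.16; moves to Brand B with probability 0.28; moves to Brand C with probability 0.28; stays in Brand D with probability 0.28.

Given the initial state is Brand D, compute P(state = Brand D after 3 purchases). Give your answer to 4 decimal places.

Propagate the distribution vector 3 purchases from Brand D.
After 0 purchases: (0.0000, 0.0000, 0.0000, 1.0000)
After 1 purchase: (0.2800, 0.2800, 0.1600, 0.2800)
After 2 purchases: (0.2496, 0.3128, 0.1944, 0.2432)
After 3 purchases: (0.2489, 0.3110, 0.1978, 0.2424)
P(in Brand D after 3 purchases) = 0.2424

0.2424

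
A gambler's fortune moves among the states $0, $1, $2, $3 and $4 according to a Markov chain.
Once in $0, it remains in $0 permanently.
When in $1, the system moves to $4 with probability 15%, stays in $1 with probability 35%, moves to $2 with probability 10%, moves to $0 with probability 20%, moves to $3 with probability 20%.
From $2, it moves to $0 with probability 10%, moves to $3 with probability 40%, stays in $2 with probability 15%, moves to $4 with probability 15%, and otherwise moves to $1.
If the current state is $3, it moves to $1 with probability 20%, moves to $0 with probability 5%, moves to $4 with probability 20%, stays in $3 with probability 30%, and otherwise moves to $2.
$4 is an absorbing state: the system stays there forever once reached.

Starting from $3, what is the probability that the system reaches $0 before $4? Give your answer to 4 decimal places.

Let h(s) be the probability of absorption at $0 starting from transient state s. Then h($0) = 1 and h($4) = 0. By first-step analysis:
h($1) = 0.2·1 + 0.35·h($1) + 0.1·h($2) + 0.2·h($3) + 0.15·0
h($2) = 0.1·1 + 0.2·h($1) + 0.15·h($2) + 0.4·h($3) + 0.15·0
h($3) = 0.05·1 + 0.2·h($1) + 0.25·h($2) + 0.3·h($3) + 0.2·0
Solving: h($1) = 0.4751, h($2) = 0.3930, h($3) = 0.3475.
Starting from $3, the probability is 0.3475.

0.3475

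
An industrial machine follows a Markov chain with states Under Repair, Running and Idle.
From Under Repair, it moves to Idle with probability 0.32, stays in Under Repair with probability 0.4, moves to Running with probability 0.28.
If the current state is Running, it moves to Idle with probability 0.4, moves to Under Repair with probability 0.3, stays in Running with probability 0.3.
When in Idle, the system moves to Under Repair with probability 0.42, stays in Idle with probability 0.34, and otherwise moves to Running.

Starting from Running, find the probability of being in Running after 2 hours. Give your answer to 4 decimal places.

0.2700

Sum over the intermediate state after 1 hour:
P = P(Running→Under Repair)·P(Under Repair→Running) + P(Running→Running)·P(Running→Running) + P(Running→Idle)·P(Idle→Running)
  = 0.3×0.28 + 0.3×0.3 + 0.4×0.24
  = 0.0840 + 0.0900 + 0.0960 = 0.2700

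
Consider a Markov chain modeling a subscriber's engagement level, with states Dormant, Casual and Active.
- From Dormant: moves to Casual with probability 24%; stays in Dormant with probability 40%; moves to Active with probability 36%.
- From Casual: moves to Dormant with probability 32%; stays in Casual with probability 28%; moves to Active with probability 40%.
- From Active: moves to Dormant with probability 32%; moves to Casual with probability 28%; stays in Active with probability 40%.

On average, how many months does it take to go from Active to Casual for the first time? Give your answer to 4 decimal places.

3.7582

Let t(s) be the expected number of months to first reach Casual from state s, with t(Casual) = 0. Conditioning on the first month:
t(Dormant) = 1 + 0.4·t(Dormant) + 0.36·t(Active)
t(Active) = 1 + 0.32·t(Dormant) + 0.4·t(Active)
Solving: t(Dormant) = 3.9216, t(Active) = 3.7582.
Expected months from Active to Casual: 3.7582.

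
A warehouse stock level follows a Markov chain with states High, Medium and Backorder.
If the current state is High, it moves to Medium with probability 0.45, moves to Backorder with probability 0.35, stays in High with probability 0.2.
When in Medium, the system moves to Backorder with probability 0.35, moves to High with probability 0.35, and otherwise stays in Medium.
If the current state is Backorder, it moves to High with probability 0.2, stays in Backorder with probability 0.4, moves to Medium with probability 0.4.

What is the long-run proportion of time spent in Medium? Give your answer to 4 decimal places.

0.3753

Let the stationary distribution be π with π = πP and π_1 + π_2 + π_3 = 1.
π_1 = 0.2·π_1 + 0.35·π_2 + 0.2·π_3
π_2 = 0.45·π_1 + 0.3·π_2 + 0.4·π_3
Solving with the normalization constraint gives π = (0.2563, 0.3753, 0.3684).
So the stationary probability of Medium is 0.3753.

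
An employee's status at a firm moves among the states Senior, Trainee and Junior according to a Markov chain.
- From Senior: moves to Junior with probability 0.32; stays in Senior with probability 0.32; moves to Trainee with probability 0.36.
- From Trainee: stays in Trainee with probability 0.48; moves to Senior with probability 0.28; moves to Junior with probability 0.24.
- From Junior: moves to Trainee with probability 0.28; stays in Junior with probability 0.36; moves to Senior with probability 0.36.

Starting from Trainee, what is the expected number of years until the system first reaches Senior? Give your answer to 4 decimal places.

3.3133

Let t(s) be the expected number of years to first reach Senior from state s, with t(Senior) = 0. Conditioning on the first year:
t(Trainee) = 1 + 0.48·t(Trainee) + 0.24·t(Junior)
t(Junior) = 1 + 0.28·t(Trainee) + 0.36·t(Junior)
Solving: t(Trainee) = 3.3133, t(Junior) = 3.0120.
Expected years from Trainee to Senior: 3.3133.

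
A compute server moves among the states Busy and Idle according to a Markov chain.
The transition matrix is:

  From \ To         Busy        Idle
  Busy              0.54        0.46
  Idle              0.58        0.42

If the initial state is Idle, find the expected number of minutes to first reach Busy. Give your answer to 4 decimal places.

Let t(s) be the expected number of minutes to first reach Busy from state s, with t(Busy) = 0. Conditioning on the first minute:
t(Idle) = 1 + 0.42·t(Idle)
Solving: t(Idle) = 1.7241.
Expected minutes from Idle to Busy: 1.7241.

1.7241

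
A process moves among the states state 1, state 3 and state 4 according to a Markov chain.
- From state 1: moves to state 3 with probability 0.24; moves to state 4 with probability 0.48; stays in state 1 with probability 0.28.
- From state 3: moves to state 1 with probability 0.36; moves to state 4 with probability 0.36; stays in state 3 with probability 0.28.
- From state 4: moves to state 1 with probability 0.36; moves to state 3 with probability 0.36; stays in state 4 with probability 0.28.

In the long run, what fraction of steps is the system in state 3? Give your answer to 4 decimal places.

0.2963

Let the stationary distribution be π with π = πP and π_1 + π_2 + π_3 = 1.
π_1 = 0.28·π_1 + 0.36·π_2 + 0.36·π_3
π_2 = 0.24·π_1 + 0.28·π_2 + 0.36·π_3
Solving with the normalization constraint gives π = (0.3333, 0.2963, 0.3704).
So the stationary probability of state 3 is 0.2963.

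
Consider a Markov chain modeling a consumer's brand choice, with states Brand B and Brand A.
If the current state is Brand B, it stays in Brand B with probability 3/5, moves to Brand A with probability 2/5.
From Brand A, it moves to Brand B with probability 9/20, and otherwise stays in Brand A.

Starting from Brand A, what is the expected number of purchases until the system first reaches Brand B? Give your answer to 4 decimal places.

Let t(s) be the expected number of purchases to first reach Brand B from state s, with t(Brand B) = 0. Conditioning on the first purchase:
t(Brand A) = 1 + 0.55·t(Brand A)
Solving: t(Brand A) = 2.2222.
Expected purchases from Brand A to Brand B: 2.2222.

2.2222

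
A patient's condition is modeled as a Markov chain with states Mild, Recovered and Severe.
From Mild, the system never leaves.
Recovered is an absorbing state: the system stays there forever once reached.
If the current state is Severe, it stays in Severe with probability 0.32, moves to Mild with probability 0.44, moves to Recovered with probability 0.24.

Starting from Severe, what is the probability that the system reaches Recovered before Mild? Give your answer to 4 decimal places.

0.3529

Let h(s) be the probability of absorption at Recovered starting from transient state s. Then h(Recovered) = 1 and h(Mild) = 0. By first-step analysis:
h(Severe) = 0.44·0 + 0.24·1 + 0.32·h(Severe)
Solving: h(Severe) = 0.3529.
Starting from Severe, the probability is 0.3529.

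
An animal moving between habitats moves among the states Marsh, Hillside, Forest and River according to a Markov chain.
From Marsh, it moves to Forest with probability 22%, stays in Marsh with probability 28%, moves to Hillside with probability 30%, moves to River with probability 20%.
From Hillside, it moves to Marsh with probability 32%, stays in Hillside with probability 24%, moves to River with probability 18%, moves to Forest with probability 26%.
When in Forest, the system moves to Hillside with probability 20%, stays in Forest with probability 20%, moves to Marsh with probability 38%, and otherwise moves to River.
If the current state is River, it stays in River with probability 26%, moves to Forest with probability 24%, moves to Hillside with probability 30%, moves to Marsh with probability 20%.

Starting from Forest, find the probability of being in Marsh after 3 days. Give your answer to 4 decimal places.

Propagate the distribution vector 3 days from Forest.
After 0 days: (0.0000, 0.0000, 1.0000, 0.0000)
After 1 day: (0.3800, 0.2000, 0.2000, 0.2200)
After 2 days: (0.2904, 0.2680, 0.2284, 0.2132)
After 3 days: (0.2965, 0.2611, 0.2304, 0.2120)
P(in Marsh after 3 days) = 0.2965

0.2965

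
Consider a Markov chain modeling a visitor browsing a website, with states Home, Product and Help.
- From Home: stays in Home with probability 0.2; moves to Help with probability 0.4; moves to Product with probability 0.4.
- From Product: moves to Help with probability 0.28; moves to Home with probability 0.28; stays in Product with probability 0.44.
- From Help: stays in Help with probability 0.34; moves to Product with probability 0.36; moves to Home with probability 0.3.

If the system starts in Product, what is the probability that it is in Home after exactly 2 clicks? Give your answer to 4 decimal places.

Sum over the intermediate state after 1 click:
P = P(Product→Home)·P(Home→Home) + P(Product→Product)·P(Product→Home) + P(Product→Help)·P(Help→Home)
  = 0.28×0.2 + 0.44×0.28 + 0.28×0.3
  = 0.0560 + 0.1232 + 0.0840 = 0.2632

0.2632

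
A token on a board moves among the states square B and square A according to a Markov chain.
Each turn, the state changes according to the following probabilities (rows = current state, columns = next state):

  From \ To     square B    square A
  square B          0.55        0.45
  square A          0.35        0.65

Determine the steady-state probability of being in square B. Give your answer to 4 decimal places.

Let the stationary distribution be π with π = πP and π_1 + π_2 = 1.
π_1 = 0.55·π_1 + 0.35·π_2
Solving with the normalization constraint gives π = (0.4375, 0.5625).
So the stationary probability of square B is 0.4375.

0.4375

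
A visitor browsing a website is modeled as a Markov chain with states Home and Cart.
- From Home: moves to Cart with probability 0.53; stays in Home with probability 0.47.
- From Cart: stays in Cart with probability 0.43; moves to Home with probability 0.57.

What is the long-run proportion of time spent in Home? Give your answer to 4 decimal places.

0.5182

Let the stationary distribution be π with π = πP and π_1 + π_2 = 1.
π_1 = 0.47·π_1 + 0.57·π_2
Solving with the normalization constraint gives π = (0.5182, 0.4818).
So the stationary probability of Home is 0.5182.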